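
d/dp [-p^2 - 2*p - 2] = -2*p - 2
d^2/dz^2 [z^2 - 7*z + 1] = 2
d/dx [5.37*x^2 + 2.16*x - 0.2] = 10.74*x + 2.16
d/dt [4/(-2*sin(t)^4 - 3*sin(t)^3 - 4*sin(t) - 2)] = 4*(8*sin(t)^3 + 9*sin(t)^2 + 4)*cos(t)/(2*sin(t)^4 + 3*sin(t)^3 + 4*sin(t) + 2)^2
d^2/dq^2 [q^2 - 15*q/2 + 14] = 2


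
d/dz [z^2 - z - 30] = 2*z - 1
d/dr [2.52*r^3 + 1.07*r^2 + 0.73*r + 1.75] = 7.56*r^2 + 2.14*r + 0.73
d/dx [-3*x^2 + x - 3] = 1 - 6*x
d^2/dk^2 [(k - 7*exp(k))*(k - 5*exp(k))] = -12*k*exp(k) + 140*exp(2*k) - 24*exp(k) + 2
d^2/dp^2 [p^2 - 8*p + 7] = 2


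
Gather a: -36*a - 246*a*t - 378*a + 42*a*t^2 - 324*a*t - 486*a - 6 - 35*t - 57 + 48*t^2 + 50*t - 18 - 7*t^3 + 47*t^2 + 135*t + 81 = a*(42*t^2 - 570*t - 900) - 7*t^3 + 95*t^2 + 150*t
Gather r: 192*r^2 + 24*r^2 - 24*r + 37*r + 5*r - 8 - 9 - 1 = 216*r^2 + 18*r - 18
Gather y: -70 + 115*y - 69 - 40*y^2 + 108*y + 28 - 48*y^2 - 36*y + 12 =-88*y^2 + 187*y - 99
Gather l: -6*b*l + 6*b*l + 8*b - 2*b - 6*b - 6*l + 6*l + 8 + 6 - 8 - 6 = 0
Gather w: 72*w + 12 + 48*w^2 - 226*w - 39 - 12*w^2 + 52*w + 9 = 36*w^2 - 102*w - 18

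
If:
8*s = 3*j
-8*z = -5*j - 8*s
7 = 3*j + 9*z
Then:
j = 7/12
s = 7/32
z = 7/12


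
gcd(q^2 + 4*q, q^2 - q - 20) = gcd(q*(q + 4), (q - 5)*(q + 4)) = q + 4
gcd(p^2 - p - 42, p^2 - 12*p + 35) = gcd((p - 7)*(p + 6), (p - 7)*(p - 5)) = p - 7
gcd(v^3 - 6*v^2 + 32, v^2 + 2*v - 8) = 1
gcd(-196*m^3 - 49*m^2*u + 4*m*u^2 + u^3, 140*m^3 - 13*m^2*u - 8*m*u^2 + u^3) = -28*m^2 - 3*m*u + u^2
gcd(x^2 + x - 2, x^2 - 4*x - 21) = 1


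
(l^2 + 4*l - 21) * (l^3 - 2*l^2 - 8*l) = l^5 + 2*l^4 - 37*l^3 + 10*l^2 + 168*l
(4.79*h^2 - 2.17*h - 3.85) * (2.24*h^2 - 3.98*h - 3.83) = 10.7296*h^4 - 23.925*h^3 - 18.3331*h^2 + 23.6341*h + 14.7455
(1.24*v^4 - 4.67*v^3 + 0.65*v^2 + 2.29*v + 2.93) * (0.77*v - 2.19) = 0.9548*v^5 - 6.3115*v^4 + 10.7278*v^3 + 0.3398*v^2 - 2.759*v - 6.4167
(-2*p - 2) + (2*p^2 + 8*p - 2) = 2*p^2 + 6*p - 4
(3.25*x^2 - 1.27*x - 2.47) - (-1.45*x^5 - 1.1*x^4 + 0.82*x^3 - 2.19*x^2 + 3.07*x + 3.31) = 1.45*x^5 + 1.1*x^4 - 0.82*x^3 + 5.44*x^2 - 4.34*x - 5.78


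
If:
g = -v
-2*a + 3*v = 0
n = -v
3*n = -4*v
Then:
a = 0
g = 0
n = 0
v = 0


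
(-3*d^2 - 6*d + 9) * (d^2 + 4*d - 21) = -3*d^4 - 18*d^3 + 48*d^2 + 162*d - 189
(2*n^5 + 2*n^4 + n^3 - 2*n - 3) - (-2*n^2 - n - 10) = 2*n^5 + 2*n^4 + n^3 + 2*n^2 - n + 7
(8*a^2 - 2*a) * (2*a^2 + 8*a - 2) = 16*a^4 + 60*a^3 - 32*a^2 + 4*a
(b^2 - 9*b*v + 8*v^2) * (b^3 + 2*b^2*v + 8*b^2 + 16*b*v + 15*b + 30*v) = b^5 - 7*b^4*v + 8*b^4 - 10*b^3*v^2 - 56*b^3*v + 15*b^3 + 16*b^2*v^3 - 80*b^2*v^2 - 105*b^2*v + 128*b*v^3 - 150*b*v^2 + 240*v^3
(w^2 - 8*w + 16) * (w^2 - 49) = w^4 - 8*w^3 - 33*w^2 + 392*w - 784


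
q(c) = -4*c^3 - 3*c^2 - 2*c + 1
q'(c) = -12*c^2 - 6*c - 2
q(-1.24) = 6.49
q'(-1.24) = -13.01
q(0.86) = -5.48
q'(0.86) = -16.04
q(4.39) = -404.01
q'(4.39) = -259.61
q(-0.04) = 1.08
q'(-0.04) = -1.78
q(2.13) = -55.53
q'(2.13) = -69.22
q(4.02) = -315.38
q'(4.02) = -220.04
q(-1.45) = 9.79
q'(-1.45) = -18.53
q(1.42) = -19.34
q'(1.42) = -34.72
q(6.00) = -983.00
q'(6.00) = -470.00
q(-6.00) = 769.00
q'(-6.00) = -398.00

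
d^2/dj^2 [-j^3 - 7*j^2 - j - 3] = -6*j - 14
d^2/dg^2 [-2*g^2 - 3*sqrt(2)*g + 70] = -4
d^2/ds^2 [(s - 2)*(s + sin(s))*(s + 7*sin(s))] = -8*s^2*sin(s) + 16*s*sin(s) + 32*s*cos(s) + 14*s*cos(2*s) + 6*s + 16*sin(s) + 14*sin(2*s) - 32*cos(s) - 28*cos(2*s) - 4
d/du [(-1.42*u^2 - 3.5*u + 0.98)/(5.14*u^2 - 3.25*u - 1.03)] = (22.605*u^2 - 7.1492*u + 6.79)/(26.4196*u^4 - 33.41*u^3 - 0.0259*u^2 + 6.695*u + 1.0609)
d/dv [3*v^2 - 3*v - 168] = 6*v - 3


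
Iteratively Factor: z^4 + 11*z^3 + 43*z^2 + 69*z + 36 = (z + 1)*(z^3 + 10*z^2 + 33*z + 36) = (z + 1)*(z + 4)*(z^2 + 6*z + 9) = (z + 1)*(z + 3)*(z + 4)*(z + 3)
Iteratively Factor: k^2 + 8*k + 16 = (k + 4)*(k + 4)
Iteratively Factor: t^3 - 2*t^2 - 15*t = (t)*(t^2 - 2*t - 15) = t*(t - 5)*(t + 3)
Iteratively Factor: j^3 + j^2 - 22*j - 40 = (j + 2)*(j^2 - j - 20) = (j - 5)*(j + 2)*(j + 4)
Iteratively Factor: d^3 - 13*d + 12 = (d + 4)*(d^2 - 4*d + 3) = (d - 1)*(d + 4)*(d - 3)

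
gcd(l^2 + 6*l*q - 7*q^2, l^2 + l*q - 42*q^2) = l + 7*q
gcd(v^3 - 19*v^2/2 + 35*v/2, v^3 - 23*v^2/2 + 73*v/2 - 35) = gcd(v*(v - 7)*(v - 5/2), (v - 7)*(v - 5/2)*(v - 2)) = v^2 - 19*v/2 + 35/2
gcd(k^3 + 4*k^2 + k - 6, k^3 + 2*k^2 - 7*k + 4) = k - 1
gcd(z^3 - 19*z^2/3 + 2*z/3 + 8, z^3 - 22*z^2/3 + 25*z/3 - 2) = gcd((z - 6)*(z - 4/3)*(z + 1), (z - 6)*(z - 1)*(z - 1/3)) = z - 6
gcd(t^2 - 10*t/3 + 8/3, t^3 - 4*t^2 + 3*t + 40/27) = 1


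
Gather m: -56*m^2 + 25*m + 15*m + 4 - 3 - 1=-56*m^2 + 40*m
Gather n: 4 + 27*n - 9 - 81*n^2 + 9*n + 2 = -81*n^2 + 36*n - 3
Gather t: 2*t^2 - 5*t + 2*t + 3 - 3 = 2*t^2 - 3*t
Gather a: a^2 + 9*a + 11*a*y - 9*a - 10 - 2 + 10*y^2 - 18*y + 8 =a^2 + 11*a*y + 10*y^2 - 18*y - 4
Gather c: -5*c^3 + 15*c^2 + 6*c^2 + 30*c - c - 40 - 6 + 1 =-5*c^3 + 21*c^2 + 29*c - 45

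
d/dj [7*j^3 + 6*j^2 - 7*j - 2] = 21*j^2 + 12*j - 7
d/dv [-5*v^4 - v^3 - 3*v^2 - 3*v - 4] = -20*v^3 - 3*v^2 - 6*v - 3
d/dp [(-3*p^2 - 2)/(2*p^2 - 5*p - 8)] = (15*p^2 + 56*p - 10)/(4*p^4 - 20*p^3 - 7*p^2 + 80*p + 64)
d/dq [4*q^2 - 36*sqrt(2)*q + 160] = 8*q - 36*sqrt(2)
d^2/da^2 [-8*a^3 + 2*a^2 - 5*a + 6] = 4 - 48*a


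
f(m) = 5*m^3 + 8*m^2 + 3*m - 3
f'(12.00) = 2355.00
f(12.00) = 9825.00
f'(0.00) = 3.00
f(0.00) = -3.00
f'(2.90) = 175.55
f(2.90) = 194.92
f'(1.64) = 69.58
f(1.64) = 45.49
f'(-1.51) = 13.04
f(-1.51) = -6.50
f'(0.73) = 22.67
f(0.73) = 5.40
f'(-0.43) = -1.11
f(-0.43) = -3.21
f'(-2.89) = 82.04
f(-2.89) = -65.54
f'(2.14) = 105.93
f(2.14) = 89.06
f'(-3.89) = 167.74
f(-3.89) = -187.93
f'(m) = 15*m^2 + 16*m + 3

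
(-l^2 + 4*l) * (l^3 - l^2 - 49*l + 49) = -l^5 + 5*l^4 + 45*l^3 - 245*l^2 + 196*l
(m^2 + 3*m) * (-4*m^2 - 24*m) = -4*m^4 - 36*m^3 - 72*m^2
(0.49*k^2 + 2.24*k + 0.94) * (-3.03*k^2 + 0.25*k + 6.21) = -1.4847*k^4 - 6.6647*k^3 + 0.7547*k^2 + 14.1454*k + 5.8374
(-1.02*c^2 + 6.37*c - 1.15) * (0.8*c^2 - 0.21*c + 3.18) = -0.816*c^4 + 5.3102*c^3 - 5.5013*c^2 + 20.4981*c - 3.657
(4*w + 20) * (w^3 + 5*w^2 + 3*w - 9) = 4*w^4 + 40*w^3 + 112*w^2 + 24*w - 180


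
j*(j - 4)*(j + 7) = j^3 + 3*j^2 - 28*j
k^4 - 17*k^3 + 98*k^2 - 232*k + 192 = (k - 8)*(k - 4)*(k - 3)*(k - 2)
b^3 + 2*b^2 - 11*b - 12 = (b - 3)*(b + 1)*(b + 4)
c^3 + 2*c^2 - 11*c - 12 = (c - 3)*(c + 1)*(c + 4)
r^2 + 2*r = r*(r + 2)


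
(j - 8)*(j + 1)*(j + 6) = j^3 - j^2 - 50*j - 48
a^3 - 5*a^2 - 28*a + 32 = (a - 8)*(a - 1)*(a + 4)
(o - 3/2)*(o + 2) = o^2 + o/2 - 3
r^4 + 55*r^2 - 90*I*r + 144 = (r - 6*I)*(r - 3*I)*(r + I)*(r + 8*I)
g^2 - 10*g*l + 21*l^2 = (g - 7*l)*(g - 3*l)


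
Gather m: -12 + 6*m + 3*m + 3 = 9*m - 9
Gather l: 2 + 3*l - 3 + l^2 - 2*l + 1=l^2 + l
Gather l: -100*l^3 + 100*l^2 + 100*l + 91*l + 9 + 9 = -100*l^3 + 100*l^2 + 191*l + 18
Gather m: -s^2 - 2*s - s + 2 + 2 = -s^2 - 3*s + 4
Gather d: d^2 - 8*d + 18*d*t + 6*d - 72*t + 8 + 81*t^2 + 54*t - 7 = d^2 + d*(18*t - 2) + 81*t^2 - 18*t + 1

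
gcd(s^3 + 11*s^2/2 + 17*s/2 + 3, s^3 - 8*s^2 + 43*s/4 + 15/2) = s + 1/2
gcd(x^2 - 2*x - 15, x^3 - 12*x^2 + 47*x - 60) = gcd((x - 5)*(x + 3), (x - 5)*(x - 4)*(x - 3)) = x - 5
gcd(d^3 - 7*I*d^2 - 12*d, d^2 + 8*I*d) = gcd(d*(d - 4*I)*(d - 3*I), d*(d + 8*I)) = d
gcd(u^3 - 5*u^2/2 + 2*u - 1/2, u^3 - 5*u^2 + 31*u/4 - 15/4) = u - 1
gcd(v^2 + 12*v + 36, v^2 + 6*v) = v + 6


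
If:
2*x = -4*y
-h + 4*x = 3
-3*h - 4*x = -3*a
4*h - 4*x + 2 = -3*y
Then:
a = 131/63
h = 17/21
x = 20/21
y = -10/21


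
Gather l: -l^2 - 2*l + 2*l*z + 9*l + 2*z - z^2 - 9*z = -l^2 + l*(2*z + 7) - z^2 - 7*z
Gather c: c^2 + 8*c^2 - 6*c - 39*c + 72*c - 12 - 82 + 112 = 9*c^2 + 27*c + 18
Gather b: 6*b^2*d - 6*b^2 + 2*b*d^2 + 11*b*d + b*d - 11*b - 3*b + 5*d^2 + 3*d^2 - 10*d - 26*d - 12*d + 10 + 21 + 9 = b^2*(6*d - 6) + b*(2*d^2 + 12*d - 14) + 8*d^2 - 48*d + 40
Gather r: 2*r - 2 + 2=2*r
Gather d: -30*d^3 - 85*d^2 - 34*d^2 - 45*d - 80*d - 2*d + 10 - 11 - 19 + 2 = -30*d^3 - 119*d^2 - 127*d - 18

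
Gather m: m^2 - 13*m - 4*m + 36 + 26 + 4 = m^2 - 17*m + 66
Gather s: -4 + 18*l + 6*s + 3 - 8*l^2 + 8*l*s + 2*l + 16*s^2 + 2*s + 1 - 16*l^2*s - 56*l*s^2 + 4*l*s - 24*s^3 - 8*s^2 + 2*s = -8*l^2 + 20*l - 24*s^3 + s^2*(8 - 56*l) + s*(-16*l^2 + 12*l + 10)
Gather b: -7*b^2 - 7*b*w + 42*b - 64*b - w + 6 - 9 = -7*b^2 + b*(-7*w - 22) - w - 3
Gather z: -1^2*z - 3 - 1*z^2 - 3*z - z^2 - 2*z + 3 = -2*z^2 - 6*z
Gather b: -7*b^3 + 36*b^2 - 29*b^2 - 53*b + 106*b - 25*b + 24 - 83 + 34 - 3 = -7*b^3 + 7*b^2 + 28*b - 28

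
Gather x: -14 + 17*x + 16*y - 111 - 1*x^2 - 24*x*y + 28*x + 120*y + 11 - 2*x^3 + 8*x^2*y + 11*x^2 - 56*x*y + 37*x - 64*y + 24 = -2*x^3 + x^2*(8*y + 10) + x*(82 - 80*y) + 72*y - 90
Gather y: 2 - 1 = 1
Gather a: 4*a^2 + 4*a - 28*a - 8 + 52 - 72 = 4*a^2 - 24*a - 28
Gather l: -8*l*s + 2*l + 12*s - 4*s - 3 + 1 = l*(2 - 8*s) + 8*s - 2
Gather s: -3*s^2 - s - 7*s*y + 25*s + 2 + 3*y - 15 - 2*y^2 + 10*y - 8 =-3*s^2 + s*(24 - 7*y) - 2*y^2 + 13*y - 21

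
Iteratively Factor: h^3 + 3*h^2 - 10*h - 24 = (h + 2)*(h^2 + h - 12) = (h - 3)*(h + 2)*(h + 4)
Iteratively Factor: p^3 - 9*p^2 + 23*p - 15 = (p - 5)*(p^2 - 4*p + 3) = (p - 5)*(p - 1)*(p - 3)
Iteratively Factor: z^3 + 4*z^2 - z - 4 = (z + 1)*(z^2 + 3*z - 4) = (z - 1)*(z + 1)*(z + 4)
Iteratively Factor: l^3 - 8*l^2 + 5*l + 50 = (l - 5)*(l^2 - 3*l - 10) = (l - 5)*(l + 2)*(l - 5)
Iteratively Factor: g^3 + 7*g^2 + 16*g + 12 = (g + 2)*(g^2 + 5*g + 6) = (g + 2)^2*(g + 3)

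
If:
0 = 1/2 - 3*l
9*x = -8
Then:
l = 1/6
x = -8/9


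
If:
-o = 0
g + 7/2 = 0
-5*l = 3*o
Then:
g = -7/2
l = 0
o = 0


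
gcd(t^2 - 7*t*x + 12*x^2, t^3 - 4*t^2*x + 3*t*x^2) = -t + 3*x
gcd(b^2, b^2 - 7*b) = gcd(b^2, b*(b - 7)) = b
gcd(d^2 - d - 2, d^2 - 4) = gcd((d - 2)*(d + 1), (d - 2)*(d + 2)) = d - 2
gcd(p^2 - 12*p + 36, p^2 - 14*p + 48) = p - 6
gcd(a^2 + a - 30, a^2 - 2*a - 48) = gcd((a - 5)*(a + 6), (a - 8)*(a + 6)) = a + 6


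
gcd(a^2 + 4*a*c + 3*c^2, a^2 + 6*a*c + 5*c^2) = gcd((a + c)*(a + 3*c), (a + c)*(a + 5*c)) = a + c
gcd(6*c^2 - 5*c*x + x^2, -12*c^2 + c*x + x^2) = -3*c + x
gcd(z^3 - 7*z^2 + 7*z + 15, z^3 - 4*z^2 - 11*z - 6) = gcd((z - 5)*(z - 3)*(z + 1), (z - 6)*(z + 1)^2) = z + 1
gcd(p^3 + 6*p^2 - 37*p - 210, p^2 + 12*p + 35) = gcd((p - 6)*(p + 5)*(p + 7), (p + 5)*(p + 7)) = p^2 + 12*p + 35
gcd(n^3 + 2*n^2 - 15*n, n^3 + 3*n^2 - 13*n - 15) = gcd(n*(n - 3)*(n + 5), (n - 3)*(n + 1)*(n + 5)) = n^2 + 2*n - 15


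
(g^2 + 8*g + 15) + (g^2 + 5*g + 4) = 2*g^2 + 13*g + 19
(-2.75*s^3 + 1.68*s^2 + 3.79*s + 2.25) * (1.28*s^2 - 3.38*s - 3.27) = -3.52*s^5 + 11.4454*s^4 + 8.1653*s^3 - 15.4238*s^2 - 19.9983*s - 7.3575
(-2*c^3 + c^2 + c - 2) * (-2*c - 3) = 4*c^4 + 4*c^3 - 5*c^2 + c + 6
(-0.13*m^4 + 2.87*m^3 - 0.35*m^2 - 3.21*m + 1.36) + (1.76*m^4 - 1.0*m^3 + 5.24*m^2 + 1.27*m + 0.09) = 1.63*m^4 + 1.87*m^3 + 4.89*m^2 - 1.94*m + 1.45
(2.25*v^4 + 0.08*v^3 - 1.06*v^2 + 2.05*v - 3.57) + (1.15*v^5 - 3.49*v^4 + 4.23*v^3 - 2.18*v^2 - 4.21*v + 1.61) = 1.15*v^5 - 1.24*v^4 + 4.31*v^3 - 3.24*v^2 - 2.16*v - 1.96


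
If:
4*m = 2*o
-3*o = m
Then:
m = 0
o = 0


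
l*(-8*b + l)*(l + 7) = -8*b*l^2 - 56*b*l + l^3 + 7*l^2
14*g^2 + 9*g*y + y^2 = (2*g + y)*(7*g + y)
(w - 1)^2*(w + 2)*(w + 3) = w^4 + 3*w^3 - 3*w^2 - 7*w + 6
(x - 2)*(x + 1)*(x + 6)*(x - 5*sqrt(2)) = x^4 - 5*sqrt(2)*x^3 + 5*x^3 - 25*sqrt(2)*x^2 - 8*x^2 - 12*x + 40*sqrt(2)*x + 60*sqrt(2)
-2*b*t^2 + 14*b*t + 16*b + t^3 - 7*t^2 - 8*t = (-2*b + t)*(t - 8)*(t + 1)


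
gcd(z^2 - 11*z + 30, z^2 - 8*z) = 1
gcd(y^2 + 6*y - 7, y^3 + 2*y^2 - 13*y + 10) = y - 1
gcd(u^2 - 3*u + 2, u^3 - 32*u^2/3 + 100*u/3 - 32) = u - 2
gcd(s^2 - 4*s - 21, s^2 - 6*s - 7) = s - 7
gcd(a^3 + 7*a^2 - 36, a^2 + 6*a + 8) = 1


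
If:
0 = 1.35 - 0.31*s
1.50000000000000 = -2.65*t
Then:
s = 4.35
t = -0.57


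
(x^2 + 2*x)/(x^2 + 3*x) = (x + 2)/(x + 3)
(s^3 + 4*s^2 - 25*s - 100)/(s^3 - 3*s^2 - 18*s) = (-s^3 - 4*s^2 + 25*s + 100)/(s*(-s^2 + 3*s + 18))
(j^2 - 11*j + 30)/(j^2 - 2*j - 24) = (j - 5)/(j + 4)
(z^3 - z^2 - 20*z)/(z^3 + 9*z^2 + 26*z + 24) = z*(z - 5)/(z^2 + 5*z + 6)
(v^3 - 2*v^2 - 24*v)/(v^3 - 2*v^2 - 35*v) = (-v^2 + 2*v + 24)/(-v^2 + 2*v + 35)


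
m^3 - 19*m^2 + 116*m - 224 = (m - 8)*(m - 7)*(m - 4)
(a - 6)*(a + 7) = a^2 + a - 42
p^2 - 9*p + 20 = (p - 5)*(p - 4)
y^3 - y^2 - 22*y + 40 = (y - 4)*(y - 2)*(y + 5)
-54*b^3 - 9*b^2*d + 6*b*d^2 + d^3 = (-3*b + d)*(3*b + d)*(6*b + d)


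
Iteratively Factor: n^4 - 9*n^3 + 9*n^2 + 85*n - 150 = (n + 3)*(n^3 - 12*n^2 + 45*n - 50) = (n - 2)*(n + 3)*(n^2 - 10*n + 25) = (n - 5)*(n - 2)*(n + 3)*(n - 5)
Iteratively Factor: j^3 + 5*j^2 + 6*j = (j + 3)*(j^2 + 2*j) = (j + 2)*(j + 3)*(j)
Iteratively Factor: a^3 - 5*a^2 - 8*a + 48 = (a - 4)*(a^2 - a - 12) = (a - 4)*(a + 3)*(a - 4)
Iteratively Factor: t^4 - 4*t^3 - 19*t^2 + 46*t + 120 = (t - 5)*(t^3 + t^2 - 14*t - 24) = (t - 5)*(t + 2)*(t^2 - t - 12) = (t - 5)*(t - 4)*(t + 2)*(t + 3)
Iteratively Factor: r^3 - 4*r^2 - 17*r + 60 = (r - 3)*(r^2 - r - 20) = (r - 5)*(r - 3)*(r + 4)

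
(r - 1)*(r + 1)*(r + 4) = r^3 + 4*r^2 - r - 4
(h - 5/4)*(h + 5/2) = h^2 + 5*h/4 - 25/8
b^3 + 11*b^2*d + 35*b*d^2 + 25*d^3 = (b + d)*(b + 5*d)^2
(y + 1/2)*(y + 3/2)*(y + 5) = y^3 + 7*y^2 + 43*y/4 + 15/4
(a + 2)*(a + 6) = a^2 + 8*a + 12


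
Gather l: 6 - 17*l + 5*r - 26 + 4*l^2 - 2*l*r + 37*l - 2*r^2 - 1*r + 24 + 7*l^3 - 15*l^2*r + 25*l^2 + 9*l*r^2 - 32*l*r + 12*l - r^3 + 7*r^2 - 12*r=7*l^3 + l^2*(29 - 15*r) + l*(9*r^2 - 34*r + 32) - r^3 + 5*r^2 - 8*r + 4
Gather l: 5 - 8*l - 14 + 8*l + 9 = 0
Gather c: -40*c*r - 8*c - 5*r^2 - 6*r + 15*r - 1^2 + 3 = c*(-40*r - 8) - 5*r^2 + 9*r + 2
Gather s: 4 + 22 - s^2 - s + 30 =-s^2 - s + 56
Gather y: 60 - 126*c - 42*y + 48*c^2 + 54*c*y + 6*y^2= 48*c^2 - 126*c + 6*y^2 + y*(54*c - 42) + 60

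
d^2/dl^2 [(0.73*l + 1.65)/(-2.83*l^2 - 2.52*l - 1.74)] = (-(0.73*l + 1.65)*(5.66*l + 2.52)*(11.32*l + 5.04) + (12.3954*l + 13.0182)*(2.83*l^2 + 2.52*l + 1.74))/(2.83*l^2 + 2.52*l + 1.74)^3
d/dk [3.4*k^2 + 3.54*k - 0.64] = 6.8*k + 3.54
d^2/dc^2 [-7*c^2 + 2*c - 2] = -14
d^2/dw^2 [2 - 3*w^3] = -18*w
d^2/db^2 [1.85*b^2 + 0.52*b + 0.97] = 3.70000000000000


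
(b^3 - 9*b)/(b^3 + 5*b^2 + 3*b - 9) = b*(b - 3)/(b^2 + 2*b - 3)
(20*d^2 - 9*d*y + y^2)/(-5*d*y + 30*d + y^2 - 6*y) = (-4*d + y)/(y - 6)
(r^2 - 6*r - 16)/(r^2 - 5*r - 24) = (r + 2)/(r + 3)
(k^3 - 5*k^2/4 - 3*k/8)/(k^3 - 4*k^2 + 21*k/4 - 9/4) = k*(4*k + 1)/(2*(2*k^2 - 5*k + 3))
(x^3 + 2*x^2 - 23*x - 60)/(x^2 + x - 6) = (x^2 - x - 20)/(x - 2)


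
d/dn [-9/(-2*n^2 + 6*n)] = 9*(3 - 2*n)/(2*n^2*(n - 3)^2)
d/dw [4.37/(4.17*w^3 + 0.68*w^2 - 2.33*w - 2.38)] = (-54.6687*w^2 - 5.9432*w + 10.1821)/(4.17*w^3 + 0.68*w^2 - 2.33*w - 2.38)^2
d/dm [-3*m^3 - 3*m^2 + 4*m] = -9*m^2 - 6*m + 4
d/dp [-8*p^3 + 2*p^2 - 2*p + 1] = -24*p^2 + 4*p - 2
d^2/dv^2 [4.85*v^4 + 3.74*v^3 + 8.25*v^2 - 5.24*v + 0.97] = 58.2*v^2 + 22.44*v + 16.5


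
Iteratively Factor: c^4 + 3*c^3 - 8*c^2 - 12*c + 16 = (c - 2)*(c^3 + 5*c^2 + 2*c - 8) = (c - 2)*(c + 2)*(c^2 + 3*c - 4) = (c - 2)*(c + 2)*(c + 4)*(c - 1)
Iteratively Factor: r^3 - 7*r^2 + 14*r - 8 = (r - 2)*(r^2 - 5*r + 4) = (r - 4)*(r - 2)*(r - 1)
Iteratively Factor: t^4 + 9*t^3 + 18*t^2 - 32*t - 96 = (t + 4)*(t^3 + 5*t^2 - 2*t - 24) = (t + 4)^2*(t^2 + t - 6) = (t - 2)*(t + 4)^2*(t + 3)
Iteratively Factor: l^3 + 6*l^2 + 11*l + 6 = (l + 3)*(l^2 + 3*l + 2) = (l + 1)*(l + 3)*(l + 2)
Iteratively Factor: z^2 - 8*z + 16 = (z - 4)*(z - 4)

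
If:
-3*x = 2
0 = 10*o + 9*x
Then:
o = 3/5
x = -2/3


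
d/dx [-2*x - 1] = -2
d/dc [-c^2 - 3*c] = -2*c - 3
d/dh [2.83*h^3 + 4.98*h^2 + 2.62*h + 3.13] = 8.49*h^2 + 9.96*h + 2.62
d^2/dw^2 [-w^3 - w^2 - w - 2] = -6*w - 2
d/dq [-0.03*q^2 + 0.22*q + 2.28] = 0.22 - 0.06*q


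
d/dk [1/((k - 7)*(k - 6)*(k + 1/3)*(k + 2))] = 6*(-6*k^3 + 48*k^2 - 37*k - 134)/(9*k^8 - 192*k^7 + 1246*k^6 - 760*k^5 - 15279*k^4 + 14456*k^3 + 78040*k^2 + 45024*k + 7056)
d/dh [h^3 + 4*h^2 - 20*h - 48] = 3*h^2 + 8*h - 20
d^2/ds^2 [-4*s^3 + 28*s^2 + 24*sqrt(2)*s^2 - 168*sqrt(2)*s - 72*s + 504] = -24*s + 56 + 48*sqrt(2)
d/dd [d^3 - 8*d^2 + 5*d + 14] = 3*d^2 - 16*d + 5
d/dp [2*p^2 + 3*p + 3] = 4*p + 3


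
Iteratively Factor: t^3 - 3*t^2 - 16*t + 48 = (t - 3)*(t^2 - 16) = (t - 4)*(t - 3)*(t + 4)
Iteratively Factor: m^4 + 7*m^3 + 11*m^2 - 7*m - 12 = (m + 4)*(m^3 + 3*m^2 - m - 3) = (m - 1)*(m + 4)*(m^2 + 4*m + 3) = (m - 1)*(m + 1)*(m + 4)*(m + 3)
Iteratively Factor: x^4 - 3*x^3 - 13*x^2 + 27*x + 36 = (x - 3)*(x^3 - 13*x - 12) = (x - 4)*(x - 3)*(x^2 + 4*x + 3) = (x - 4)*(x - 3)*(x + 1)*(x + 3)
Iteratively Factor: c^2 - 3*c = (c - 3)*(c)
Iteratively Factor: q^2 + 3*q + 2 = (q + 1)*(q + 2)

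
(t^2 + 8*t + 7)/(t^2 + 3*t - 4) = (t^2 + 8*t + 7)/(t^2 + 3*t - 4)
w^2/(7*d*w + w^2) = w/(7*d + w)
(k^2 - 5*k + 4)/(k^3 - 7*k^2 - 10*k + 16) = (k - 4)/(k^2 - 6*k - 16)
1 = 1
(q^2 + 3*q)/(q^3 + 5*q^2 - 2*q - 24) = q/(q^2 + 2*q - 8)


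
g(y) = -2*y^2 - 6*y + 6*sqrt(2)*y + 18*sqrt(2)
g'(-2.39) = 12.05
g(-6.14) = -65.20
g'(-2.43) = 12.21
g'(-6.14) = 27.05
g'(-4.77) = 21.57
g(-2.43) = 7.61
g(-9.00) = -158.91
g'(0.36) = 1.05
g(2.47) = 19.39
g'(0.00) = 2.49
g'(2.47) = -7.39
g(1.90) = 22.96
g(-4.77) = -31.90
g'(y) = -4*y - 6 + 6*sqrt(2)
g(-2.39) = 8.09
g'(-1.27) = 7.57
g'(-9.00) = 38.49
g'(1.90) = -5.11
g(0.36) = 26.09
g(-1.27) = 19.07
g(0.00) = 25.46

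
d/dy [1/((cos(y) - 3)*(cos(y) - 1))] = 2*(cos(y) - 2)*sin(y)/((cos(y) - 3)^2*(cos(y) - 1)^2)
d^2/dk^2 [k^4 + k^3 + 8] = 6*k*(2*k + 1)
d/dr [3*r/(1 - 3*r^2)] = 3*(3*r^2 + 1)/(3*r^2 - 1)^2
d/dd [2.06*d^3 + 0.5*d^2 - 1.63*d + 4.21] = 6.18*d^2 + 1.0*d - 1.63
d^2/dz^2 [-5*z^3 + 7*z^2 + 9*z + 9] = 14 - 30*z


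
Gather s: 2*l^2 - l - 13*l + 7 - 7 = 2*l^2 - 14*l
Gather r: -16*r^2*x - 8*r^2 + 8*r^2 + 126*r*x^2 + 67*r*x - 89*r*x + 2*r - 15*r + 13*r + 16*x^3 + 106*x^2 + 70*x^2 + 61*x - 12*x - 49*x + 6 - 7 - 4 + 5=-16*r^2*x + r*(126*x^2 - 22*x) + 16*x^3 + 176*x^2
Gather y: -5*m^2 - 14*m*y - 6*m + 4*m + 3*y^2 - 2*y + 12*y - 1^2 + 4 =-5*m^2 - 2*m + 3*y^2 + y*(10 - 14*m) + 3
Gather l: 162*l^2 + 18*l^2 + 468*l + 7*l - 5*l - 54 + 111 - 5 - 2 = 180*l^2 + 470*l + 50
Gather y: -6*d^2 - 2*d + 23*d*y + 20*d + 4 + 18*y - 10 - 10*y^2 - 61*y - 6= -6*d^2 + 18*d - 10*y^2 + y*(23*d - 43) - 12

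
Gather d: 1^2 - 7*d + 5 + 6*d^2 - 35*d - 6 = 6*d^2 - 42*d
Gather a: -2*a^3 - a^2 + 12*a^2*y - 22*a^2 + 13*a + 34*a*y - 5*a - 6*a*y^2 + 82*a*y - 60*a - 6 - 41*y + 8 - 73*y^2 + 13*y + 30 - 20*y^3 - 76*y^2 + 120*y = -2*a^3 + a^2*(12*y - 23) + a*(-6*y^2 + 116*y - 52) - 20*y^3 - 149*y^2 + 92*y + 32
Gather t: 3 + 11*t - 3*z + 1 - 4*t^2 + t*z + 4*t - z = -4*t^2 + t*(z + 15) - 4*z + 4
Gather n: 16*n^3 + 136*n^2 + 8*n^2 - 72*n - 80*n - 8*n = 16*n^3 + 144*n^2 - 160*n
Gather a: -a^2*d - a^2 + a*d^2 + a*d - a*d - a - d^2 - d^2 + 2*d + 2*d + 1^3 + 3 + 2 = a^2*(-d - 1) + a*(d^2 - 1) - 2*d^2 + 4*d + 6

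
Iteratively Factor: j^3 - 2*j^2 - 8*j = (j)*(j^2 - 2*j - 8) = j*(j - 4)*(j + 2)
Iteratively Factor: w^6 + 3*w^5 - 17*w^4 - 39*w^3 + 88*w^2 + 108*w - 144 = (w + 3)*(w^5 - 17*w^3 + 12*w^2 + 52*w - 48) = (w + 2)*(w + 3)*(w^4 - 2*w^3 - 13*w^2 + 38*w - 24) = (w - 2)*(w + 2)*(w + 3)*(w^3 - 13*w + 12) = (w - 2)*(w - 1)*(w + 2)*(w + 3)*(w^2 + w - 12) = (w - 3)*(w - 2)*(w - 1)*(w + 2)*(w + 3)*(w + 4)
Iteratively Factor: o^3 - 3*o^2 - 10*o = (o + 2)*(o^2 - 5*o) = o*(o + 2)*(o - 5)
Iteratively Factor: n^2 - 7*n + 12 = (n - 3)*(n - 4)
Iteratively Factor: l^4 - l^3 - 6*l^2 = (l)*(l^3 - l^2 - 6*l) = l*(l - 3)*(l^2 + 2*l) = l^2*(l - 3)*(l + 2)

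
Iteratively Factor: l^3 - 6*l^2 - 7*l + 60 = (l - 4)*(l^2 - 2*l - 15) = (l - 4)*(l + 3)*(l - 5)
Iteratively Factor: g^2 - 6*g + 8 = (g - 4)*(g - 2)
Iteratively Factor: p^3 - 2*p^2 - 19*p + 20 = (p - 5)*(p^2 + 3*p - 4) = (p - 5)*(p + 4)*(p - 1)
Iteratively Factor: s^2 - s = (s)*(s - 1)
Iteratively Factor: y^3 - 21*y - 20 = (y - 5)*(y^2 + 5*y + 4) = (y - 5)*(y + 4)*(y + 1)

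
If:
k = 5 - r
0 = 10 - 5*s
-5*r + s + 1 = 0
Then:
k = 22/5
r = 3/5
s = 2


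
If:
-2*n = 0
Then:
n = 0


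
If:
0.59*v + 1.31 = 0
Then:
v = -2.22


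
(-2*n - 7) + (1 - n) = -3*n - 6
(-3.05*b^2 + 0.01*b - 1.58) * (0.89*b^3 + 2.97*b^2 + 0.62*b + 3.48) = -2.7145*b^5 - 9.0496*b^4 - 3.2675*b^3 - 15.3004*b^2 - 0.9448*b - 5.4984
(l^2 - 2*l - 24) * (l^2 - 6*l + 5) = l^4 - 8*l^3 - 7*l^2 + 134*l - 120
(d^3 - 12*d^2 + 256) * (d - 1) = d^4 - 13*d^3 + 12*d^2 + 256*d - 256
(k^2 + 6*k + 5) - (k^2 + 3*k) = 3*k + 5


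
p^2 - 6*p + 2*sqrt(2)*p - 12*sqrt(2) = (p - 6)*(p + 2*sqrt(2))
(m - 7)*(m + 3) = m^2 - 4*m - 21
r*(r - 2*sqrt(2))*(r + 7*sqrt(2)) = r^3 + 5*sqrt(2)*r^2 - 28*r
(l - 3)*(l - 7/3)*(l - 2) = l^3 - 22*l^2/3 + 53*l/3 - 14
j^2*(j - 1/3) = j^3 - j^2/3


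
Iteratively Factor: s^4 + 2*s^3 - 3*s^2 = (s - 1)*(s^3 + 3*s^2) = (s - 1)*(s + 3)*(s^2) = s*(s - 1)*(s + 3)*(s)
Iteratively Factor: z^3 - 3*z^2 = (z - 3)*(z^2) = z*(z - 3)*(z)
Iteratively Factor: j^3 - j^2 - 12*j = (j)*(j^2 - j - 12) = j*(j + 3)*(j - 4)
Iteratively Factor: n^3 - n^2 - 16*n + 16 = (n - 1)*(n^2 - 16) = (n - 1)*(n + 4)*(n - 4)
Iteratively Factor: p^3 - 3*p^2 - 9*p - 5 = (p + 1)*(p^2 - 4*p - 5) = (p + 1)^2*(p - 5)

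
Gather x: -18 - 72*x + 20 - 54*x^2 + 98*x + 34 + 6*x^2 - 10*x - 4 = -48*x^2 + 16*x + 32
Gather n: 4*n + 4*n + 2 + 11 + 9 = 8*n + 22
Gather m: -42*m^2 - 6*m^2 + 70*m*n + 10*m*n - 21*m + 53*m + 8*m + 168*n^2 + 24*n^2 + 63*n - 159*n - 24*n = -48*m^2 + m*(80*n + 40) + 192*n^2 - 120*n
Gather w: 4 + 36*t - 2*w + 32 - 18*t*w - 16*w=36*t + w*(-18*t - 18) + 36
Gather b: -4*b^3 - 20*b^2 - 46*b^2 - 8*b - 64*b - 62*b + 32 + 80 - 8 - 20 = -4*b^3 - 66*b^2 - 134*b + 84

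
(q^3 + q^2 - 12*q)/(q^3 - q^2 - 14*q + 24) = q/(q - 2)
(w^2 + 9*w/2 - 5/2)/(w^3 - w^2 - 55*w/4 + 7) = 2*(w + 5)/(2*w^2 - w - 28)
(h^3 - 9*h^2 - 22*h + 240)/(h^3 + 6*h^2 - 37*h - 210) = (h - 8)/(h + 7)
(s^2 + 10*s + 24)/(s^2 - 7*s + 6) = (s^2 + 10*s + 24)/(s^2 - 7*s + 6)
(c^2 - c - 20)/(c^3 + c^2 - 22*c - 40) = 1/(c + 2)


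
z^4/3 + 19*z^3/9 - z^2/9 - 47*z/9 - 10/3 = (z/3 + 1/3)*(z - 5/3)*(z + 1)*(z + 6)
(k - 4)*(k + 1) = k^2 - 3*k - 4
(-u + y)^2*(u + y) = u^3 - u^2*y - u*y^2 + y^3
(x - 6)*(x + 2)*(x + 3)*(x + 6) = x^4 + 5*x^3 - 30*x^2 - 180*x - 216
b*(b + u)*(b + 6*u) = b^3 + 7*b^2*u + 6*b*u^2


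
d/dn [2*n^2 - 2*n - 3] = 4*n - 2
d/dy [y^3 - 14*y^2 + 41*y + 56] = 3*y^2 - 28*y + 41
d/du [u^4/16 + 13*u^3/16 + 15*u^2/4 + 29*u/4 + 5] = u^3/4 + 39*u^2/16 + 15*u/2 + 29/4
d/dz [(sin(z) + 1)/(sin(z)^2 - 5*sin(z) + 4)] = (-2*sin(z) + cos(z)^2 + 8)*cos(z)/(sin(z)^2 - 5*sin(z) + 4)^2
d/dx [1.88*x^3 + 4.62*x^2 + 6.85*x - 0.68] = 5.64*x^2 + 9.24*x + 6.85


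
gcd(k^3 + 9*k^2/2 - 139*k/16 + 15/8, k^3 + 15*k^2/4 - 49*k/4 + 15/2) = k^2 + 19*k/4 - 15/2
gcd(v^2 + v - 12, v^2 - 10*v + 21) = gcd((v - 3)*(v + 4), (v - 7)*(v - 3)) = v - 3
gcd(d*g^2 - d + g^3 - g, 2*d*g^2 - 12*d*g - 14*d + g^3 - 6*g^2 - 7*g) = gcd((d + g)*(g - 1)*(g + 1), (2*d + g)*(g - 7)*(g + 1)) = g + 1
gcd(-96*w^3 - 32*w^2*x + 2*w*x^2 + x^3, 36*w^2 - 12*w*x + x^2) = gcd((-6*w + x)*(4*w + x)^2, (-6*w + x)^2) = -6*w + x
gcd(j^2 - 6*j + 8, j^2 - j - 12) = j - 4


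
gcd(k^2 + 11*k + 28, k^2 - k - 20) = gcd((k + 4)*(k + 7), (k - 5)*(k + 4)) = k + 4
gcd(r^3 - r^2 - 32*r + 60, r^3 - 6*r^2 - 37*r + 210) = r^2 + r - 30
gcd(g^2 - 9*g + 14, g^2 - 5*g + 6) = g - 2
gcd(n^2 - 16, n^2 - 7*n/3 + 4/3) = 1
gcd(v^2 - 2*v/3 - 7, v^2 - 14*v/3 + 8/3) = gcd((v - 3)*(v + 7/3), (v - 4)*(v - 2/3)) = 1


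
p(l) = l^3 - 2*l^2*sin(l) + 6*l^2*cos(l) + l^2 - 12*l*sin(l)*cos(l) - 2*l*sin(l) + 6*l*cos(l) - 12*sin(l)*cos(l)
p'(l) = -6*l^2*sin(l) - 2*l^2*cos(l) + 3*l^2 + 12*l*sin(l)^2 - 10*l*sin(l) - 12*l*cos(l)^2 + 10*l*cos(l) + 2*l + 12*sin(l)^2 - 12*sin(l)*cos(l) - 2*sin(l) - 12*cos(l)^2 + 6*cos(l)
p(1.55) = -1.92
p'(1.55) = 9.07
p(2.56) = -12.76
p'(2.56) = -38.86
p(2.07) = -0.77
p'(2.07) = -9.19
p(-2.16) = -3.17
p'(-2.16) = 19.64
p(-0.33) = 1.14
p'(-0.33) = -0.87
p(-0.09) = 0.48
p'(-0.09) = -4.66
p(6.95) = 529.80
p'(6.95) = -109.49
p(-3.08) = -55.78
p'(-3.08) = 91.75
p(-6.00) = -7.84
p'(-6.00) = -21.72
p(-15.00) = -3751.09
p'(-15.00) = 1897.89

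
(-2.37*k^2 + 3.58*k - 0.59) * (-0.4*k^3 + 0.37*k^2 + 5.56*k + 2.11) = 0.948*k^5 - 2.3089*k^4 - 11.6166*k^3 + 14.6858*k^2 + 4.2734*k - 1.2449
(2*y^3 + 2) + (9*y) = 2*y^3 + 9*y + 2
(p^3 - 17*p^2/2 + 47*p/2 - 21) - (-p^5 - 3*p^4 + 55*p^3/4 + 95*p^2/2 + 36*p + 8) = p^5 + 3*p^4 - 51*p^3/4 - 56*p^2 - 25*p/2 - 29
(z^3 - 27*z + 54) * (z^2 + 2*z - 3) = z^5 + 2*z^4 - 30*z^3 + 189*z - 162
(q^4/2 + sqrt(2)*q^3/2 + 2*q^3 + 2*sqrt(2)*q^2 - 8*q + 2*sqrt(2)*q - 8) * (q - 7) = q^5/2 - 3*q^4/2 + sqrt(2)*q^4/2 - 14*q^3 - 3*sqrt(2)*q^3/2 - 12*sqrt(2)*q^2 - 8*q^2 - 14*sqrt(2)*q + 48*q + 56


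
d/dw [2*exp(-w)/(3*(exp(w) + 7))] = 2*(-2*exp(w) - 7)*exp(-w)/(3*(exp(2*w) + 14*exp(w) + 49))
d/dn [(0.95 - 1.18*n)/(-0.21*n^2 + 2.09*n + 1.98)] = (-0.2478*n^2 + 0.399*n - 4.3219)/(0.0441*n^4 - 0.8778*n^3 + 3.5365*n^2 + 8.2764*n + 3.9204)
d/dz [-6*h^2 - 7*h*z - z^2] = -7*h - 2*z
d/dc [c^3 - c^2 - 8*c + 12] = 3*c^2 - 2*c - 8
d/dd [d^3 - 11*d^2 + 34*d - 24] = 3*d^2 - 22*d + 34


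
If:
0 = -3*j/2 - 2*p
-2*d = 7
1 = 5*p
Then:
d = -7/2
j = -4/15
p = 1/5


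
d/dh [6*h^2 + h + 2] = 12*h + 1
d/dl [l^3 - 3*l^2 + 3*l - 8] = 3*l^2 - 6*l + 3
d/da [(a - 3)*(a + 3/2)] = 2*a - 3/2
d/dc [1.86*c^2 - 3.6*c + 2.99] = 3.72*c - 3.6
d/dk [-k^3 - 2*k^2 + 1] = k*(-3*k - 4)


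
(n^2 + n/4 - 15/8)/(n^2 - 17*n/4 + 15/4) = (n + 3/2)/(n - 3)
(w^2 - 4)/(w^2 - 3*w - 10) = (w - 2)/(w - 5)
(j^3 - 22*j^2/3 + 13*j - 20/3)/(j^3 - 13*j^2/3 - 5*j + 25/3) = (3*j - 4)/(3*j + 5)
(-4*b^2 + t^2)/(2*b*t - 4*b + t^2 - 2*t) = (-2*b + t)/(t - 2)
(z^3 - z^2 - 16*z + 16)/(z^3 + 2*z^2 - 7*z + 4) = (z - 4)/(z - 1)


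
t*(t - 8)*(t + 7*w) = t^3 + 7*t^2*w - 8*t^2 - 56*t*w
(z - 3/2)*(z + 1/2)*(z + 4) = z^3 + 3*z^2 - 19*z/4 - 3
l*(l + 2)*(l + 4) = l^3 + 6*l^2 + 8*l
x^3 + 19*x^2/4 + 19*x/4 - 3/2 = (x - 1/4)*(x + 2)*(x + 3)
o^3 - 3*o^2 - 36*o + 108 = (o - 6)*(o - 3)*(o + 6)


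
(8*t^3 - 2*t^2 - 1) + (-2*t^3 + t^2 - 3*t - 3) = 6*t^3 - t^2 - 3*t - 4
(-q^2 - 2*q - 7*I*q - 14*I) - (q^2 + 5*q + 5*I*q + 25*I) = -2*q^2 - 7*q - 12*I*q - 39*I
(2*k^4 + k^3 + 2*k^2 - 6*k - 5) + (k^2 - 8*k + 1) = 2*k^4 + k^3 + 3*k^2 - 14*k - 4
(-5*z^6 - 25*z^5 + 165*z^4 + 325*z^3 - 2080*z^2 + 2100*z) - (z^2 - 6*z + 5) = -5*z^6 - 25*z^5 + 165*z^4 + 325*z^3 - 2081*z^2 + 2106*z - 5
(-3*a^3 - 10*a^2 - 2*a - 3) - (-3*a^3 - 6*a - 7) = -10*a^2 + 4*a + 4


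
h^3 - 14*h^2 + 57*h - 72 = (h - 8)*(h - 3)^2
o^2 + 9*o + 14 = (o + 2)*(o + 7)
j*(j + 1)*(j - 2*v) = j^3 - 2*j^2*v + j^2 - 2*j*v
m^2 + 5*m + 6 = (m + 2)*(m + 3)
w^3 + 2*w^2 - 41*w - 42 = (w - 6)*(w + 1)*(w + 7)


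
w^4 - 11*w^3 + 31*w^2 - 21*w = w*(w - 7)*(w - 3)*(w - 1)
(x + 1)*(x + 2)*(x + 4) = x^3 + 7*x^2 + 14*x + 8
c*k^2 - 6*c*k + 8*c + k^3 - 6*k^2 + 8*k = (c + k)*(k - 4)*(k - 2)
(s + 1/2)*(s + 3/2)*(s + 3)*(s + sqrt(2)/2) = s^4 + sqrt(2)*s^3/2 + 5*s^3 + 5*sqrt(2)*s^2/2 + 27*s^2/4 + 9*s/4 + 27*sqrt(2)*s/8 + 9*sqrt(2)/8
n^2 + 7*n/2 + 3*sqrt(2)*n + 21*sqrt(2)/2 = (n + 7/2)*(n + 3*sqrt(2))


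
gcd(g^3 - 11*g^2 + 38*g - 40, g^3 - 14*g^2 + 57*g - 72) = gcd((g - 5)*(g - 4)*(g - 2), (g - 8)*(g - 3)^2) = 1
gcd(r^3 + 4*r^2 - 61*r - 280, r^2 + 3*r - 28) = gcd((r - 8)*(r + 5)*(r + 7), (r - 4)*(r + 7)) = r + 7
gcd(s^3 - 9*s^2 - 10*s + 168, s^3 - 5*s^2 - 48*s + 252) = s - 6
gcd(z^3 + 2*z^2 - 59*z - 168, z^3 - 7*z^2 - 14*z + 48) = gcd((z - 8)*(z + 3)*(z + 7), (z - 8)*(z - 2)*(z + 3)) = z^2 - 5*z - 24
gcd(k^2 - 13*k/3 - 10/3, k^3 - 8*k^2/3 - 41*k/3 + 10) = k - 5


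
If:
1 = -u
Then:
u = -1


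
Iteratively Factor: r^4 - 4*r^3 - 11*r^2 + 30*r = (r + 3)*(r^3 - 7*r^2 + 10*r) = r*(r + 3)*(r^2 - 7*r + 10) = r*(r - 5)*(r + 3)*(r - 2)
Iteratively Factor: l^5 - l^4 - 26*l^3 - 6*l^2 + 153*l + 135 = (l + 1)*(l^4 - 2*l^3 - 24*l^2 + 18*l + 135) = (l - 3)*(l + 1)*(l^3 + l^2 - 21*l - 45) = (l - 5)*(l - 3)*(l + 1)*(l^2 + 6*l + 9) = (l - 5)*(l - 3)*(l + 1)*(l + 3)*(l + 3)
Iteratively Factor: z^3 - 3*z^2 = (z)*(z^2 - 3*z) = z*(z - 3)*(z)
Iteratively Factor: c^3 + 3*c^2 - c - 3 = (c + 1)*(c^2 + 2*c - 3) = (c - 1)*(c + 1)*(c + 3)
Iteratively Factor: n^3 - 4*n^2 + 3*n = (n)*(n^2 - 4*n + 3) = n*(n - 3)*(n - 1)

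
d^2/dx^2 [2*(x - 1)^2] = 4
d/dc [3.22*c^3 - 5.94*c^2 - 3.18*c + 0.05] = 9.66*c^2 - 11.88*c - 3.18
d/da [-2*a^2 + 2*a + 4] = 2 - 4*a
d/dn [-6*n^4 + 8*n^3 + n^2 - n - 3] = -24*n^3 + 24*n^2 + 2*n - 1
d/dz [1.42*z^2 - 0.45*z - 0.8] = 2.84*z - 0.45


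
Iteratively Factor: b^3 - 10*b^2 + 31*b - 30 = (b - 3)*(b^2 - 7*b + 10) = (b - 5)*(b - 3)*(b - 2)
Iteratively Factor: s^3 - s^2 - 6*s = (s + 2)*(s^2 - 3*s) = (s - 3)*(s + 2)*(s)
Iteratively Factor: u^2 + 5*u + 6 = (u + 3)*(u + 2)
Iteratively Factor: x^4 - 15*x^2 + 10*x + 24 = (x + 1)*(x^3 - x^2 - 14*x + 24) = (x - 2)*(x + 1)*(x^2 + x - 12) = (x - 3)*(x - 2)*(x + 1)*(x + 4)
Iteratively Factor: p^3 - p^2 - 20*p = (p - 5)*(p^2 + 4*p) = (p - 5)*(p + 4)*(p)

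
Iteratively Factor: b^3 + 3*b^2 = (b)*(b^2 + 3*b) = b*(b + 3)*(b)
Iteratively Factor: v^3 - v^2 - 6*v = (v + 2)*(v^2 - 3*v) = v*(v + 2)*(v - 3)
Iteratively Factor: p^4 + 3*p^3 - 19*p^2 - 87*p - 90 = (p + 3)*(p^3 - 19*p - 30) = (p + 3)^2*(p^2 - 3*p - 10) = (p + 2)*(p + 3)^2*(p - 5)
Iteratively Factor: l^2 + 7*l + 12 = (l + 3)*(l + 4)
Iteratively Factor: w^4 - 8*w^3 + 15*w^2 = (w - 5)*(w^3 - 3*w^2) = w*(w - 5)*(w^2 - 3*w) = w^2*(w - 5)*(w - 3)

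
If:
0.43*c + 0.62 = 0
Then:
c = -1.44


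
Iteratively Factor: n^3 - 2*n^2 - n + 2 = (n - 2)*(n^2 - 1) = (n - 2)*(n + 1)*(n - 1)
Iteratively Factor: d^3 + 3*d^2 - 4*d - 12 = (d + 2)*(d^2 + d - 6) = (d - 2)*(d + 2)*(d + 3)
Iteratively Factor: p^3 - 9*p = (p)*(p^2 - 9) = p*(p - 3)*(p + 3)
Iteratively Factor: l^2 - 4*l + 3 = (l - 3)*(l - 1)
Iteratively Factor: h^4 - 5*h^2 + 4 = (h + 1)*(h^3 - h^2 - 4*h + 4) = (h - 2)*(h + 1)*(h^2 + h - 2) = (h - 2)*(h - 1)*(h + 1)*(h + 2)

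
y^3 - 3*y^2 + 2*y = y*(y - 2)*(y - 1)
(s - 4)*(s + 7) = s^2 + 3*s - 28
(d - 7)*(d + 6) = d^2 - d - 42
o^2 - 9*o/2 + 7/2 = (o - 7/2)*(o - 1)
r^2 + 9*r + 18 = (r + 3)*(r + 6)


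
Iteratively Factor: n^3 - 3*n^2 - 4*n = (n)*(n^2 - 3*n - 4) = n*(n - 4)*(n + 1)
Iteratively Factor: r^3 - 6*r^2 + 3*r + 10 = (r - 2)*(r^2 - 4*r - 5) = (r - 5)*(r - 2)*(r + 1)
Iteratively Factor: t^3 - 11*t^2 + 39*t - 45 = (t - 3)*(t^2 - 8*t + 15) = (t - 5)*(t - 3)*(t - 3)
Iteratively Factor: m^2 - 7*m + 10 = (m - 2)*(m - 5)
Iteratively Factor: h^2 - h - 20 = (h - 5)*(h + 4)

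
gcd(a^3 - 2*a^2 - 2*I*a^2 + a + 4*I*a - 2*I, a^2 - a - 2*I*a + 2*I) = a^2 + a*(-1 - 2*I) + 2*I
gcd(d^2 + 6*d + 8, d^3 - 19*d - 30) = d + 2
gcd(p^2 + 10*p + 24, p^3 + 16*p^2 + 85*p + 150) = p + 6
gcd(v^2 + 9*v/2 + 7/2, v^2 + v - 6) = 1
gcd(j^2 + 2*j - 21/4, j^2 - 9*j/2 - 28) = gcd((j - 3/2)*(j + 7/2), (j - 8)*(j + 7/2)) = j + 7/2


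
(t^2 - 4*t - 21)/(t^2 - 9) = (t - 7)/(t - 3)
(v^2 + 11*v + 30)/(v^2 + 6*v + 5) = (v + 6)/(v + 1)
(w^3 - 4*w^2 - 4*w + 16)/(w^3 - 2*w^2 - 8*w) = (w - 2)/w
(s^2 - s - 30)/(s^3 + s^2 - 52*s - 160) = (s - 6)/(s^2 - 4*s - 32)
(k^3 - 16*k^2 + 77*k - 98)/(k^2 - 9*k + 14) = k - 7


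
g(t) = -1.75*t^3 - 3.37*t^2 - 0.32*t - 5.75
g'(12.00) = -837.20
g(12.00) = -3518.87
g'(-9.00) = -364.91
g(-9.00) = 999.91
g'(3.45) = -86.06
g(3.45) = -118.83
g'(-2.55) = -17.27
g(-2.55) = 2.17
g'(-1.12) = 0.64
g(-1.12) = -7.16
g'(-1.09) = 0.79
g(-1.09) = -7.14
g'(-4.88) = -92.45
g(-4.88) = 118.93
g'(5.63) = -204.67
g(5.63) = -426.66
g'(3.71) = -97.59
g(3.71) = -142.69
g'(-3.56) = -42.86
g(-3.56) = 31.64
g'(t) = -5.25*t^2 - 6.74*t - 0.32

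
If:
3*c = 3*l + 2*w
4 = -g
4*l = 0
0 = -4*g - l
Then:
No Solution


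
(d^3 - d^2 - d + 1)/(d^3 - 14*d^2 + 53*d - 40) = (d^2 - 1)/(d^2 - 13*d + 40)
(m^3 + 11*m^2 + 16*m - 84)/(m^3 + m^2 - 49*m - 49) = (m^2 + 4*m - 12)/(m^2 - 6*m - 7)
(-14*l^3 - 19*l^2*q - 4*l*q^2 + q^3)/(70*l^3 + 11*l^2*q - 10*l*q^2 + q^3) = (l + q)/(-5*l + q)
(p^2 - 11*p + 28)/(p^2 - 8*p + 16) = (p - 7)/(p - 4)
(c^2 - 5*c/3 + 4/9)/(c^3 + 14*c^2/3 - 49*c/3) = (9*c^2 - 15*c + 4)/(3*c*(3*c^2 + 14*c - 49))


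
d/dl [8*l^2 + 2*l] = 16*l + 2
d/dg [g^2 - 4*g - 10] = 2*g - 4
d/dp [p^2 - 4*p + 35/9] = 2*p - 4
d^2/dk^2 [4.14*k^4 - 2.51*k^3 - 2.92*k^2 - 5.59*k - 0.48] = 49.68*k^2 - 15.06*k - 5.84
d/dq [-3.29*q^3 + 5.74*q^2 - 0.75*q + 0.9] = -9.87*q^2 + 11.48*q - 0.75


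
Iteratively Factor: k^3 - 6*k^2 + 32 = (k - 4)*(k^2 - 2*k - 8) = (k - 4)*(k + 2)*(k - 4)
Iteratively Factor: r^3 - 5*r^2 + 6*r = (r - 2)*(r^2 - 3*r) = r*(r - 2)*(r - 3)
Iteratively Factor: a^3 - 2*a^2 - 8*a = (a - 4)*(a^2 + 2*a) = a*(a - 4)*(a + 2)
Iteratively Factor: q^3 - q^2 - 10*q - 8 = (q + 1)*(q^2 - 2*q - 8) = (q + 1)*(q + 2)*(q - 4)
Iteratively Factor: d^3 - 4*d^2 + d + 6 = (d - 2)*(d^2 - 2*d - 3) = (d - 3)*(d - 2)*(d + 1)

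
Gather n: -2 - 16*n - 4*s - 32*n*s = n*(-32*s - 16) - 4*s - 2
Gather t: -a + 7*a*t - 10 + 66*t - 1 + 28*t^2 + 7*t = -a + 28*t^2 + t*(7*a + 73) - 11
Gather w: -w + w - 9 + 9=0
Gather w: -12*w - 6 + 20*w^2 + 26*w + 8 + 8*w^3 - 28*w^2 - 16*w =8*w^3 - 8*w^2 - 2*w + 2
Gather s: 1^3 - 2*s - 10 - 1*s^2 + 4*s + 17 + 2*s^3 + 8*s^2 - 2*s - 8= 2*s^3 + 7*s^2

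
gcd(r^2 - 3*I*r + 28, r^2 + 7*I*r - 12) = r + 4*I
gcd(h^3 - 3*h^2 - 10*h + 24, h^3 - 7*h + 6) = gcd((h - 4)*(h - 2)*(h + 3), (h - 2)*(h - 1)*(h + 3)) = h^2 + h - 6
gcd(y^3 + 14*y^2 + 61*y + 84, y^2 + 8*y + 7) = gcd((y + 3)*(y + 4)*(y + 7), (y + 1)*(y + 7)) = y + 7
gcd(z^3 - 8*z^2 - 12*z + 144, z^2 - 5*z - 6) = z - 6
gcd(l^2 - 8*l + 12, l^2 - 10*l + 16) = l - 2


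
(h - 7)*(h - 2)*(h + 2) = h^3 - 7*h^2 - 4*h + 28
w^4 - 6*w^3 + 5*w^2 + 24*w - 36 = (w - 3)^2*(w - 2)*(w + 2)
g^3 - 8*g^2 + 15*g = g*(g - 5)*(g - 3)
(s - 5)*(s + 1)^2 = s^3 - 3*s^2 - 9*s - 5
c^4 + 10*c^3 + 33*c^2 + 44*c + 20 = (c + 1)*(c + 2)^2*(c + 5)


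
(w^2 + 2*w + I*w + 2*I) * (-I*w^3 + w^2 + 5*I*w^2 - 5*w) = -I*w^5 + 2*w^4 + 3*I*w^4 - 6*w^3 + 11*I*w^3 - 20*w^2 - 3*I*w^2 - 10*I*w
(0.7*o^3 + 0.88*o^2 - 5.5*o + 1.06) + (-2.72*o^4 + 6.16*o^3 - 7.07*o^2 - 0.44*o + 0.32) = -2.72*o^4 + 6.86*o^3 - 6.19*o^2 - 5.94*o + 1.38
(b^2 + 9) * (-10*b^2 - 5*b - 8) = -10*b^4 - 5*b^3 - 98*b^2 - 45*b - 72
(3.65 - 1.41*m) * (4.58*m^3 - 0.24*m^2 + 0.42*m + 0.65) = -6.4578*m^4 + 17.0554*m^3 - 1.4682*m^2 + 0.6165*m + 2.3725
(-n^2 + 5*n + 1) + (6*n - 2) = -n^2 + 11*n - 1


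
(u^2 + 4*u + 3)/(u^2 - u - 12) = (u + 1)/(u - 4)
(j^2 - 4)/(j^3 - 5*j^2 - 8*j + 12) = (j - 2)/(j^2 - 7*j + 6)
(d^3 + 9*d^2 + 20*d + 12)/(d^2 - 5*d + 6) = (d^3 + 9*d^2 + 20*d + 12)/(d^2 - 5*d + 6)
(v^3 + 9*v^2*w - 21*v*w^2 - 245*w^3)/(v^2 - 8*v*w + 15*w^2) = (v^2 + 14*v*w + 49*w^2)/(v - 3*w)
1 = 1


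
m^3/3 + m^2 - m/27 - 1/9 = (m/3 + 1)*(m - 1/3)*(m + 1/3)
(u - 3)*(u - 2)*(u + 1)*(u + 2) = u^4 - 2*u^3 - 7*u^2 + 8*u + 12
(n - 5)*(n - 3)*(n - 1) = n^3 - 9*n^2 + 23*n - 15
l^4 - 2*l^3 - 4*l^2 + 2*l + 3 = (l - 3)*(l - 1)*(l + 1)^2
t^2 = t^2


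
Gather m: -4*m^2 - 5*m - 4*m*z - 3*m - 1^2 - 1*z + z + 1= -4*m^2 + m*(-4*z - 8)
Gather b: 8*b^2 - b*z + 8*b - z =8*b^2 + b*(8 - z) - z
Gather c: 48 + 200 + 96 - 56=288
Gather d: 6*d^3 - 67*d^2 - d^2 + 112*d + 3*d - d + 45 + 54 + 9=6*d^3 - 68*d^2 + 114*d + 108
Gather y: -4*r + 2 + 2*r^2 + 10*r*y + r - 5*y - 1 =2*r^2 - 3*r + y*(10*r - 5) + 1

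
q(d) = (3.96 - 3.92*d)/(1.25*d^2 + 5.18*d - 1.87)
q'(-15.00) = 0.03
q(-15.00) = 0.31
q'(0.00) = -3.77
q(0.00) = -2.12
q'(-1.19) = 0.14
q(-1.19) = -1.38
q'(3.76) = 0.02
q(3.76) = -0.31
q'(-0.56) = -0.32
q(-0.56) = -1.41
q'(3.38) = 0.01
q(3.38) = -0.31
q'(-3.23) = 2.26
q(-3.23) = -2.99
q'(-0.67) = -0.19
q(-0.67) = -1.38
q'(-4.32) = 143.12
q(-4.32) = -22.72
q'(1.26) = -0.41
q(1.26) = -0.15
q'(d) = (3.96 - 3.92*d)*(-2.5*d - 5.18)/(1.25*d^2 + 5.18*d - 1.87)^2 - 3.92/(1.25*d^2 + 5.18*d - 1.87)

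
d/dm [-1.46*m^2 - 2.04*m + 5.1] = -2.92*m - 2.04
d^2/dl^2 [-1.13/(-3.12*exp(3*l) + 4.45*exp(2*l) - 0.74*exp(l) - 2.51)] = ((-31.7304*exp(2*l) + 20.114*exp(l) - 0.8362)*(3.12*exp(3*l) - 4.45*exp(2*l) + 0.74*exp(l) + 2.51) + 1.13*(9.36*exp(2*l) - 8.9*exp(l) + 0.74)*(18.72*exp(2*l) - 17.8*exp(l) + 1.48)*exp(l))*exp(l)/(3.12*exp(3*l) - 4.45*exp(2*l) + 0.74*exp(l) + 2.51)^3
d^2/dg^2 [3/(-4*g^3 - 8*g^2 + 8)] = 3*(-g^2*(3*g + 4)^2 + (3*g + 2)*(g^3 + 2*g^2 - 2))/(2*(g^3 + 2*g^2 - 2)^3)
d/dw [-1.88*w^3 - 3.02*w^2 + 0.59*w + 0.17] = -5.64*w^2 - 6.04*w + 0.59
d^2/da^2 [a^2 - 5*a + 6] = 2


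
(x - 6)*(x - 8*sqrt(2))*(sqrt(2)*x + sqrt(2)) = sqrt(2)*x^3 - 16*x^2 - 5*sqrt(2)*x^2 - 6*sqrt(2)*x + 80*x + 96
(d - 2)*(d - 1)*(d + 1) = d^3 - 2*d^2 - d + 2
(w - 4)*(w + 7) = w^2 + 3*w - 28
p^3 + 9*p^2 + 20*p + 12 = (p + 1)*(p + 2)*(p + 6)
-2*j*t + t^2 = t*(-2*j + t)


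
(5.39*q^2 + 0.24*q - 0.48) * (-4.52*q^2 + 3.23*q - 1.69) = -24.3628*q^4 + 16.3249*q^3 - 6.1643*q^2 - 1.956*q + 0.8112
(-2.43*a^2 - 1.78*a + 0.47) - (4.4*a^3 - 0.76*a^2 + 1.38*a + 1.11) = -4.4*a^3 - 1.67*a^2 - 3.16*a - 0.64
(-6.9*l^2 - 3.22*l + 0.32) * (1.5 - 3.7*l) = 25.53*l^3 + 1.564*l^2 - 6.014*l + 0.48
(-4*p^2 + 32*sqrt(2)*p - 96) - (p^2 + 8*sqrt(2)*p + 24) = -5*p^2 + 24*sqrt(2)*p - 120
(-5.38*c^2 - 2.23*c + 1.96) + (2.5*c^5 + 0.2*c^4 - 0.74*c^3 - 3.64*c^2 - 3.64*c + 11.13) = 2.5*c^5 + 0.2*c^4 - 0.74*c^3 - 9.02*c^2 - 5.87*c + 13.09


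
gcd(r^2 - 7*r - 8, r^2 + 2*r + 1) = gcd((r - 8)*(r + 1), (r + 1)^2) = r + 1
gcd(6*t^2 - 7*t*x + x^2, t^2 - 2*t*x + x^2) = -t + x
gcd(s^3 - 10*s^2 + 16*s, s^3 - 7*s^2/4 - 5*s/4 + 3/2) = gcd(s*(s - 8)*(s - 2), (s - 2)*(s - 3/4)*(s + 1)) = s - 2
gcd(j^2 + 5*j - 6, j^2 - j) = j - 1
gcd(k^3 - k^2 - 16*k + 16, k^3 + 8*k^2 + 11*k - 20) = k^2 + 3*k - 4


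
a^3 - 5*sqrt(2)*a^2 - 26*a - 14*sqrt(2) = (a - 7*sqrt(2))*(a + sqrt(2))^2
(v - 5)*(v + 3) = v^2 - 2*v - 15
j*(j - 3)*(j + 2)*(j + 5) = j^4 + 4*j^3 - 11*j^2 - 30*j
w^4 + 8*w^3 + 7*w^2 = w^2*(w + 1)*(w + 7)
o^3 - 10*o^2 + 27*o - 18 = (o - 6)*(o - 3)*(o - 1)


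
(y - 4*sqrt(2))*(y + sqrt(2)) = y^2 - 3*sqrt(2)*y - 8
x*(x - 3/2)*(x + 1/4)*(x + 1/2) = x^4 - 3*x^3/4 - x^2 - 3*x/16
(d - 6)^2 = d^2 - 12*d + 36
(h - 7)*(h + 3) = h^2 - 4*h - 21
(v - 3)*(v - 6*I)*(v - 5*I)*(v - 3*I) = v^4 - 3*v^3 - 14*I*v^3 - 63*v^2 + 42*I*v^2 + 189*v + 90*I*v - 270*I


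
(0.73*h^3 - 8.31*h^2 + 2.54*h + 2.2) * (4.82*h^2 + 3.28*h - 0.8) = 3.5186*h^5 - 37.6598*h^4 - 15.598*h^3 + 25.5832*h^2 + 5.184*h - 1.76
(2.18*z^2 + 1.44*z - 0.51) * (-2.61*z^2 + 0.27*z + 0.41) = -5.6898*z^4 - 3.1698*z^3 + 2.6137*z^2 + 0.4527*z - 0.2091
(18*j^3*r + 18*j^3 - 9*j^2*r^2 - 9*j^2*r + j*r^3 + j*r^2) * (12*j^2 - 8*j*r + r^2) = 216*j^5*r + 216*j^5 - 252*j^4*r^2 - 252*j^4*r + 102*j^3*r^3 + 102*j^3*r^2 - 17*j^2*r^4 - 17*j^2*r^3 + j*r^5 + j*r^4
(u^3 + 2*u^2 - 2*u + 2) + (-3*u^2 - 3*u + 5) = u^3 - u^2 - 5*u + 7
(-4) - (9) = -13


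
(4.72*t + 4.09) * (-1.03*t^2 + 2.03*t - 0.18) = -4.8616*t^3 + 5.3689*t^2 + 7.4531*t - 0.7362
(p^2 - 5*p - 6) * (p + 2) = p^3 - 3*p^2 - 16*p - 12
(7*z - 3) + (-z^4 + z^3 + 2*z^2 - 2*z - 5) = -z^4 + z^3 + 2*z^2 + 5*z - 8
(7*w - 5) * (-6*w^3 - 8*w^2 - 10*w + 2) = -42*w^4 - 26*w^3 - 30*w^2 + 64*w - 10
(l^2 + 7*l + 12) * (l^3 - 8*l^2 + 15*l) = l^5 - l^4 - 29*l^3 + 9*l^2 + 180*l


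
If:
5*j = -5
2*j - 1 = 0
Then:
No Solution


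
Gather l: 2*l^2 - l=2*l^2 - l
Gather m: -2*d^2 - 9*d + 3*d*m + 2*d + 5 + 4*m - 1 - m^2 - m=-2*d^2 - 7*d - m^2 + m*(3*d + 3) + 4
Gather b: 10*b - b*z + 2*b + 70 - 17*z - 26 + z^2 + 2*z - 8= b*(12 - z) + z^2 - 15*z + 36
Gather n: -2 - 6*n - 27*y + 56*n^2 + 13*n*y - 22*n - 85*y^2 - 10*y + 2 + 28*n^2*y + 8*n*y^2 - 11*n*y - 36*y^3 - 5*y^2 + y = n^2*(28*y + 56) + n*(8*y^2 + 2*y - 28) - 36*y^3 - 90*y^2 - 36*y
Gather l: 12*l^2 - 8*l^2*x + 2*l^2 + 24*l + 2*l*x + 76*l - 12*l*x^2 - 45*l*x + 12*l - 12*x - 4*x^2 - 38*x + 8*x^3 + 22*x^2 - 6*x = l^2*(14 - 8*x) + l*(-12*x^2 - 43*x + 112) + 8*x^3 + 18*x^2 - 56*x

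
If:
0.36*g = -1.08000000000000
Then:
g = -3.00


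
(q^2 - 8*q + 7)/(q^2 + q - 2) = (q - 7)/(q + 2)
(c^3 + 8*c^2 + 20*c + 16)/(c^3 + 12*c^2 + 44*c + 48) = (c + 2)/(c + 6)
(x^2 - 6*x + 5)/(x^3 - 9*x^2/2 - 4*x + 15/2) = 2/(2*x + 3)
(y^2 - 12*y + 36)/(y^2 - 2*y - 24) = (y - 6)/(y + 4)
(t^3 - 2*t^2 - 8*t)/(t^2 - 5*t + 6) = t*(t^2 - 2*t - 8)/(t^2 - 5*t + 6)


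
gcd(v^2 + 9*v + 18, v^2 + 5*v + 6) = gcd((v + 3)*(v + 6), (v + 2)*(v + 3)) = v + 3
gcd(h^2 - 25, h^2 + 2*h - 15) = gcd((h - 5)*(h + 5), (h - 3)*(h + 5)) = h + 5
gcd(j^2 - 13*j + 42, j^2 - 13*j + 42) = j^2 - 13*j + 42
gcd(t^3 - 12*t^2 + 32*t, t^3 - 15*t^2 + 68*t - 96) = t^2 - 12*t + 32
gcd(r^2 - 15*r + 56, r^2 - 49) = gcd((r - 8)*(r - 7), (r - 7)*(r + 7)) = r - 7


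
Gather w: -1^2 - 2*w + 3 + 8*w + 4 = 6*w + 6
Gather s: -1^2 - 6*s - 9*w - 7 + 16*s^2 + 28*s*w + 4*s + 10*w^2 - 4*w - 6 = 16*s^2 + s*(28*w - 2) + 10*w^2 - 13*w - 14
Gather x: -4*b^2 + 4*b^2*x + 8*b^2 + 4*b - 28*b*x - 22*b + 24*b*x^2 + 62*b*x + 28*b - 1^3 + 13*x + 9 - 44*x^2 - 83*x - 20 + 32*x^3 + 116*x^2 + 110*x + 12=4*b^2 + 10*b + 32*x^3 + x^2*(24*b + 72) + x*(4*b^2 + 34*b + 40)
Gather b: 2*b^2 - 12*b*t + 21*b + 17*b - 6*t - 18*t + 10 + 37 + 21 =2*b^2 + b*(38 - 12*t) - 24*t + 68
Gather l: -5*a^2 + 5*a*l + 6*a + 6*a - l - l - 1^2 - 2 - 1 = -5*a^2 + 12*a + l*(5*a - 2) - 4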